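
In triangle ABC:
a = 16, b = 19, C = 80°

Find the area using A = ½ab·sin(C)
A = ½·a·b·sin(C) = ½·16·19·sin(80°)
sin(80°) ≈ 0.984808
A ≈ ½·304·0.984808 = 152·0.984808 ≈ 149.691

Area = 149.7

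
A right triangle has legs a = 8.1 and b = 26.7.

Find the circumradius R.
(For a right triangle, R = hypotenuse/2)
Hypotenuse c = √(a² + b²) = √(65.61 + 712.89) = √778.5 ≈ 27.9016
R = c/2 ≈ 27.9016/2 ≈ 13.9508

R = 13.95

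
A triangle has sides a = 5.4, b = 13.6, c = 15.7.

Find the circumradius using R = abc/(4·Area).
First find the area with Heron's formula.
s = (5.4 + 13.6 + 15.7)/2 = 17.35
Area = √(s(s−a)(s−b)(s−c)) = √(17.35·11.95·3.75·1.65) ≈ √1282.87 ≈ 35.8172
abc = 5.4·13.6·15.7 = 1153.008
R = abc/(4·Area) ≈ 1153.008/(4·35.8172) = 1153.008/143.269 ≈ 8.04787

R = 8.048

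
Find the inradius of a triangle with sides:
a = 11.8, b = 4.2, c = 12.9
r = Area/s where s is the semi-perimeter.
s = (11.8 + 4.2 + 12.9)/2 = 28.9/2 = 14.45
Area = √(s(s−a)(s−b)(s−c)) = √(14.45·2.65·10.25·1.55) ≈ √608.372 ≈ 24.6652
r ≈ 24.6652/14.45 ≈ 1.70693

r = 1.707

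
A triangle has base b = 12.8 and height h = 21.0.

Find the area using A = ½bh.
A = ½·b·h = ½·12.8·21.0 = ½·268.8 = 134.4

Area = 134.4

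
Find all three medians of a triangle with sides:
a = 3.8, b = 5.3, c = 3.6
Median formula: m_a = ½√(2b² + 2c² − a²) (and cyclically). a² = 14.44, b² = 28.09, c² = 12.96.
m_a = ½√(2·28.09 + 2·12.96 − 14.44) = ½√67.66 ≈ ½·8.22557 ≈ 4.11278
m_b = ½√(2·14.44 + 2·12.96 − 28.09) = ½√26.71 ≈ ½·5.16817 ≈ 2.58409
m_c = ½√(2·14.44 + 2·28.09 − 12.96) = ½√72.1 ≈ ½·8.49117 ≈ 4.24559

m_a = 4.113, m_b = 2.584, m_c = 4.246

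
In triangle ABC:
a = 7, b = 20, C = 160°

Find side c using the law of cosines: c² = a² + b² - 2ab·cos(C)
c² = 7² + 20² − 2·7·20·cos(160°)
cos(160°) ≈ -0.939693
c² ≈ 49 + 400 − 280·(-0.939693) ≈ 449 + 263.114 ≈ 712.114
c ≈ √712.114 ≈ 26.6855

c = 26.69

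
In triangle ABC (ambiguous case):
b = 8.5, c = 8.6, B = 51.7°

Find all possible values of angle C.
b/sin(B) = c/sin(C)  ⇒  sin(C) = c·sin(B)/b = 8.6·sin(51.7°)/8.5
sin(51.7°) ≈ 0.784776
sin(C) ≈ 8.6·0.784776/8.5 ≈ 6.74908/8.5 ≈ 0.794009
Candidate 1: C₁ = arcsin(0.794009) ≈ 52.5618°  →  A = 180° − 51.7° − 52.5618° ≈ 75.7382° > 0, valid
Candidate 2: C₂ = 180° − C₁ ≈ 127.438°  →  A = 180° − 51.7° − 127.438° ≈ 0.861756° > 0, valid

C = 52.56° or C = 127.4° (two solutions)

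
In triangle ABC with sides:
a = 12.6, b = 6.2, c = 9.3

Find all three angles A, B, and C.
Law of cosines for each angle (a² = 158.76, b² = 38.44, c² = 86.49):
cos(A) = (b² + c² − a²)/(2bc) = (38.44 + 86.49 − 158.76)/(2·6.2·9.3) = -33.83/115.32 ≈ -0.293358  ⇒  A ≈ 107.059°
cos(B) = (a² + c² − b²)/(2ac) = (158.76 + 86.49 − 38.44)/(2·12.6·9.3) = 206.81/234.36 ≈ 0.882446  ⇒  B ≈ 28.0612°
cos(C) = (a² + b² − c²)/(2ab) = (158.76 + 38.44 − 86.49)/(2·12.6·6.2) = 110.71/156.24 ≈ 0.708589  ⇒  C ≈ 44.8797°
Check: A + B + C ≈ 180°

A = 107.1°, B = 28.06°, C = 44.88°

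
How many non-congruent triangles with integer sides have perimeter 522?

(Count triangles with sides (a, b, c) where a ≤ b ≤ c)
Let a ≤ b ≤ c with a + b + c = 522. The only binding inequality is a + b > c, i.e. 522 − c > c, so c < 522/2; and c ≥ 522/3 since c is the largest side.
So 174 ≤ c ≤ 260. For each c, b runs from ⌈(522 − c)/2⌉ up to c (then a = 522 − b − c satisfies 1 ≤ a ≤ b automatically), giving c − ⌈(522 − c)/2⌉ + 1 choices.
Summing over c: 1 + 2 + 4 + 5 + … + 128 + 130  (87 terms, c = 174, …, 260) = 5677
Check (closed form: nearest integer to p²/48 for even p, (p+3)²/48 for odd p): 522²/48 = 272484/48 ≈ 5676.75 → 5677

5677 triangles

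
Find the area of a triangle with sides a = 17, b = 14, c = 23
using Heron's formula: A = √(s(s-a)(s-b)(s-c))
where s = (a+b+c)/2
s = (17 + 14 + 23)/2 = 54/2 = 27
s − a = 10, s − b = 13, s − c = 4
s(s−a)(s−b)(s−c) = 27·10·13·4 = 14040
Area = √14040 ≈ 118.491

s = 27.0, Area = 118.5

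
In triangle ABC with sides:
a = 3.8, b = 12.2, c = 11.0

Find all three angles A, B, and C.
Law of cosines for each angle (a² = 14.44, b² = 148.84, c² = 121):
cos(A) = (b² + c² − a²)/(2bc) = (148.84 + 121 − 14.44)/(2·12.2·11.0) = 255.4/268.4 ≈ 0.951565  ⇒  A ≈ 17.9055°
cos(B) = (a² + c² − b²)/(2ac) = (14.44 + 121 − 148.84)/(2·3.8·11.0) = -13.4/83.6 ≈ -0.160287  ⇒  B ≈ 99.2236°
cos(C) = (a² + b² − c²)/(2ab) = (14.44 + 148.84 − 121)/(2·3.8·12.2) = 42.28/92.72 ≈ 0.455997  ⇒  C ≈ 62.8709°
Check: A + B + C ≈ 180°

A = 17.91°, B = 99.22°, C = 62.87°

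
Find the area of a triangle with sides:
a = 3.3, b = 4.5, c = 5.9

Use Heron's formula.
s = (3.3 + 4.5 + 5.9)/2 = 13.7/2 = 6.85
s − a = 3.55, s − b = 2.35, s − c = 0.95
s(s−a)(s−b)(s−c) = 6.85·3.55·2.35·0.95 ≈ 54.2888
Area = √54.2888 ≈ 7.36809

Area = 7.368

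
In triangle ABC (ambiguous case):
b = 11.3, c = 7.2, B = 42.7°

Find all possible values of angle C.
b/sin(B) = c/sin(C)  ⇒  sin(C) = c·sin(B)/b = 7.2·sin(42.7°)/11.3
sin(42.7°) ≈ 0.67816
sin(C) ≈ 7.2·0.67816/11.3 ≈ 4.88275/11.3 ≈ 0.432102
Candidate 1: C₁ = arcsin(0.432102) ≈ 25.601°  →  A = 180° − 42.7° − 25.601° ≈ 111.699° > 0, valid
Candidate 2: C₂ = 180° − C₁ ≈ 154.399°  →  A = 180° − 42.7° − 154.399° ≈ -17.099° ≤ 0, not a valid triangle

C = 25.6° (one solution)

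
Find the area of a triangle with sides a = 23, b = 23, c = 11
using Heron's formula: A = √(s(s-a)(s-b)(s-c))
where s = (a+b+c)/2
s = (23 + 23 + 11)/2 = 57/2 = 28.5
s − a = 5.5, s − b = 5.5, s − c = 17.5
s(s−a)(s−b)(s−c) = 28.5·5.5·5.5·17.5 = 15087.1875
Area = √15087.1875 ≈ 122.83

s = 28.5, Area = 122.8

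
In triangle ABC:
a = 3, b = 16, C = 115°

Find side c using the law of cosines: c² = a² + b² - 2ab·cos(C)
c² = 3² + 16² − 2·3·16·cos(115°)
cos(115°) ≈ -0.422618
c² ≈ 9 + 256 − 96·(-0.422618) ≈ 265 + 40.5714 ≈ 305.571
c ≈ √305.571 ≈ 17.4806

c = 17.48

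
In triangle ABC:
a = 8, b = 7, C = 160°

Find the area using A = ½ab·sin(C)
A = ½·a·b·sin(C) = ½·8·7·sin(160°)
sin(160°) ≈ 0.34202
A ≈ ½·56·0.34202 = 28·0.34202 ≈ 9.57656

Area = 9.577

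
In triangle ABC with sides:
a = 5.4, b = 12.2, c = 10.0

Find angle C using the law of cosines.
c² = a² + b² − 2ab·cos(C)  ⇒  cos(C) = (a² + b² − c²)/(2ab)
cos(C) = (5.4² + 12.2² − 10.0²)/(2·5.4·12.2) = (29.16 + 148.84 − 100)/131.76 = 78/131.76 ≈ 0.591985
C = arccos(0.591985) ≈ 53.702°

C = 53.7°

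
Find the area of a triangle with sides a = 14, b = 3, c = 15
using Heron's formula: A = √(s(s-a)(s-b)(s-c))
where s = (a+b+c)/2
s = (14 + 3 + 15)/2 = 32/2 = 16
s − a = 2, s − b = 13, s − c = 1
s(s−a)(s−b)(s−c) = 16·2·13·1 = 416
Area = √416 ≈ 20.3961

s = 16.0, Area = 20.4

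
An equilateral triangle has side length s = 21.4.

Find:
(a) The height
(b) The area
(a) The height splits the triangle into two 30-60-90 halves: h = s·√3/2 = 21.4·1.73205/2 ≈ 37.0659/2 ≈ 18.5329
(b) Area = (√3/4)·s² = (√3/4)·21.4² = (√3/4)·457.96 ≈ 0.433013·457.96 ≈ 198.302

Height = 18.53, Area = 198.3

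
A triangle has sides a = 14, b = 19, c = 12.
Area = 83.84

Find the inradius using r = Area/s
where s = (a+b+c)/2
s = (14 + 19 + 12)/2 = 45/2 = 22.5
r = Area/s = 83.84/22.5 ≈ 3.72622

r = 3.726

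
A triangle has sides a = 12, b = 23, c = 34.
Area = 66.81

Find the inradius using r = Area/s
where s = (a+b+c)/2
s = (12 + 23 + 34)/2 = 69/2 = 34.5
r = Area/s = 66.81/34.5 ≈ 1.93652

r = 1.937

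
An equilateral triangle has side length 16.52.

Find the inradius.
r = Area/s with s the semi-perimeter.
Area = (√3/4)·16.52² = (√3/4)·272.9104 ≈ 0.433013·272.9104 ≈ 118.174
s = 3·16.52/2 = 24.78
r ≈ 118.174/24.78 ≈ 4.76891
(Equivalently r = side/(2√3) = 16.52/3.4641 ≈ 4.76891.)

r = 4.769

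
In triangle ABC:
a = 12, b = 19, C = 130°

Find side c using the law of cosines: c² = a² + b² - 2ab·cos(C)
c² = 12² + 19² − 2·12·19·cos(130°)
cos(130°) ≈ -0.642788
c² ≈ 144 + 361 − 456·(-0.642788) ≈ 505 + 293.111 ≈ 798.111
c ≈ √798.111 ≈ 28.2509

c = 28.25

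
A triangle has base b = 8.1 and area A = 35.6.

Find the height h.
A = ½·b·h  ⇒  h = 2A/b = 2·35.6/8.1 = 71.2/8.1 ≈ 8.79012

h = 8.79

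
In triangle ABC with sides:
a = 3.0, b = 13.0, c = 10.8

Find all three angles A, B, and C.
Law of cosines for each angle (a² = 9, b² = 169, c² = 116.64):
cos(A) = (b² + c² − a²)/(2bc) = (169 + 116.64 − 9)/(2·13.0·10.8) = 276.64/280.8 ≈ 0.985185  ⇒  A ≈ 9.87469°
cos(B) = (a² + c² − b²)/(2ac) = (9 + 116.64 − 169)/(2·3.0·10.8) = -43.36/64.8 ≈ -0.669136  ⇒  B ≈ 132°
cos(C) = (a² + b² − c²)/(2ab) = (9 + 169 − 116.64)/(2·3.0·13.0) = 61.36/78 ≈ 0.786667  ⇒  C ≈ 38.1249°
Check: A + B + C ≈ 180°

A = 9.875°, B = 132°, C = 38.12°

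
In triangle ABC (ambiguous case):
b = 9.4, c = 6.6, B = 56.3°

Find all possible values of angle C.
b/sin(B) = c/sin(C)  ⇒  sin(C) = c·sin(B)/b = 6.6·sin(56.3°)/9.4
sin(56.3°) ≈ 0.831954
sin(C) ≈ 6.6·0.831954/9.4 ≈ 5.4909/9.4 ≈ 0.584138
Candidate 1: C₁ = arcsin(0.584138) ≈ 35.7421°  →  A = 180° − 56.3° − 35.7421° ≈ 87.9579° > 0, valid
Candidate 2: C₂ = 180° − C₁ ≈ 144.258°  →  A = 180° − 56.3° − 144.258° ≈ -20.5579° ≤ 0, not a valid triangle

C = 35.74° (one solution)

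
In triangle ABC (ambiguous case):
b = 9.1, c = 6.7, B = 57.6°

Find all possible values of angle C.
b/sin(B) = c/sin(C)  ⇒  sin(C) = c·sin(B)/b = 6.7·sin(57.6°)/9.1
sin(57.6°) ≈ 0.844328
sin(C) ≈ 6.7·0.844328/9.1 ≈ 5.657/9.1 ≈ 0.621648
Candidate 1: C₁ = arcsin(0.621648) ≈ 38.4366°  →  A = 180° − 57.6° − 38.4366° ≈ 83.9634° > 0, valid
Candidate 2: C₂ = 180° − C₁ ≈ 141.563°  →  A = 180° − 57.6° − 141.563° ≈ -19.1634° ≤ 0, not a valid triangle

C = 38.44° (one solution)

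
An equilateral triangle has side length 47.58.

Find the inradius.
r = Area/s with s the semi-perimeter.
Area = (√3/4)·47.58² = (√3/4)·2263.8564 ≈ 0.433013·2263.8564 ≈ 980.279
s = 3·47.58/2 = 71.37
r ≈ 980.279/71.37 ≈ 13.7352
(Equivalently r = side/(2√3) = 47.58/3.4641 ≈ 13.7352.)

r = 13.74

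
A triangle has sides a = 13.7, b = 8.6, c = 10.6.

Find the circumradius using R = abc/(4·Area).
First find the area with Heron's formula.
s = (13.7 + 8.6 + 10.6)/2 = 16.45
Area = √(s(s−a)(s−b)(s−c)) = √(16.45·2.75·7.85·5.85) ≈ √2077.42 ≈ 45.5787
abc = 13.7·8.6·10.6 = 1248.892
R = abc/(4·Area) ≈ 1248.892/(4·45.5787) = 1248.892/182.315 ≈ 6.85019

R = 6.85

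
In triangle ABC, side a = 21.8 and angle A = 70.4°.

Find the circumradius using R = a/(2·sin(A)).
R = a/(2·sin(A)) = 21.8/(2·sin(70.4°))
sin(70.4°) ≈ 0.942057
R ≈ 21.8/(2·0.942057) = 21.8/1.88411 ≈ 11.5704

R = 11.57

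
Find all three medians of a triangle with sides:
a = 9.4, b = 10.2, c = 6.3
Median formula: m_a = ½√(2b² + 2c² − a²) (and cyclically). a² = 88.36, b² = 104.04, c² = 39.69.
m_a = ½√(2·104.04 + 2·39.69 − 88.36) = ½√199.1 ≈ ½·14.1103 ≈ 7.05514
m_b = ½√(2·88.36 + 2·39.69 − 104.04) = ½√152.06 ≈ ½·12.3313 ≈ 6.16563
m_c = ½√(2·88.36 + 2·104.04 − 39.69) = ½√345.11 ≈ ½·18.5771 ≈ 9.28857

m_a = 7.055, m_b = 6.166, m_c = 9.289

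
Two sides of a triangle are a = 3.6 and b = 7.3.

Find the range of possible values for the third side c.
Triangle inequality: |a − b| < c < a + b
|a − b| = |3.6 − 7.3| = 3.7
a + b = 3.6 + 7.3 = 10.9

3.7 < c < 10.9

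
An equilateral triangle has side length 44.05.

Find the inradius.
r = Area/s with s the semi-perimeter.
Area = (√3/4)·44.05² = (√3/4)·1940.4025 ≈ 0.433013·1940.4025 ≈ 840.219
s = 3·44.05/2 = 66.075
r ≈ 840.219/66.075 ≈ 12.7161
(Equivalently r = side/(2√3) = 44.05/3.4641 ≈ 12.7161.)

r = 12.72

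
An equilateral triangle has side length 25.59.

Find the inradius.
r = Area/s with s the semi-perimeter.
Area = (√3/4)·25.59² = (√3/4)·654.8481 ≈ 0.433013·654.8481 ≈ 283.558
s = 3·25.59/2 = 38.385
r ≈ 283.558/38.385 ≈ 7.3872
(Equivalently r = side/(2√3) = 25.59/3.4641 ≈ 7.3872.)

r = 7.387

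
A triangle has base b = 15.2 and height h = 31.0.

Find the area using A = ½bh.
A = ½·b·h = ½·15.2·31.0 = ½·471.2 = 235.6

Area = 235.6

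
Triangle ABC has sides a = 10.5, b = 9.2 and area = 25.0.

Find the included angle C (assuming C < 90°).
Area = ½·a·b·sin(C)  ⇒  sin(C) = 2·Area/(a·b) = 2·25.0/(10.5·9.2) = 50/96.6 ≈ 0.517598
C = arcsin(0.517598) ≈ 31.1713° (taking the acute solution since C < 90°)

C = 31.17°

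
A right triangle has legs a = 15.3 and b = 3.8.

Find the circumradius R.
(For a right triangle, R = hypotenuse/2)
Hypotenuse c = √(a² + b²) = √(234.09 + 14.44) = √248.53 ≈ 15.7648
R = c/2 ≈ 15.7648/2 ≈ 7.88242

R = 7.882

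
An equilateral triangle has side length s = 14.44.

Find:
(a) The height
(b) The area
(a) The height splits the triangle into two 30-60-90 halves: h = s·√3/2 = 14.44·1.73205/2 ≈ 25.0108/2 ≈ 12.5054
(b) Area = (√3/4)·s² = (√3/4)·14.44² = (√3/4)·208.5136 ≈ 0.433013·208.5136 ≈ 90.289

Height = 12.51, Area = 90.29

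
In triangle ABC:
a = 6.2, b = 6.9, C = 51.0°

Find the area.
Two sides and the included angle (SAS): A = ½·a·b·sin(C) = ½·6.2·6.9·sin(51.0°)
sin(51.0°) ≈ 0.777146
A ≈ ½·42.78·0.777146 = 21.39·0.777146 ≈ 16.6232

Area = 16.62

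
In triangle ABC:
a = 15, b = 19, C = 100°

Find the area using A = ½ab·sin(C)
A = ½·a·b·sin(C) = ½·15·19·sin(100°)
sin(100°) ≈ 0.984808
A ≈ ½·285·0.984808 = 142.5·0.984808 ≈ 140.335

Area = 140.3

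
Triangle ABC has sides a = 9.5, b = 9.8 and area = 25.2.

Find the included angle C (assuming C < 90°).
Area = ½·a·b·sin(C)  ⇒  sin(C) = 2·Area/(a·b) = 2·25.2/(9.5·9.8) = 50.4/93.1 ≈ 0.541353
C = arcsin(0.541353) ≈ 32.7758° (taking the acute solution since C < 90°)

C = 32.78°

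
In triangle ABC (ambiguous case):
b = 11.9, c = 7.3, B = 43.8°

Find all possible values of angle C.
b/sin(B) = c/sin(C)  ⇒  sin(C) = c·sin(B)/b = 7.3·sin(43.8°)/11.9
sin(43.8°) ≈ 0.692143
sin(C) ≈ 7.3·0.692143/11.9 ≈ 5.05265/11.9 ≈ 0.424592
Candidate 1: C₁ = arcsin(0.424592) ≈ 25.1248°  →  A = 180° − 43.8° − 25.1248° ≈ 111.075° > 0, valid
Candidate 2: C₂ = 180° − C₁ ≈ 154.875°  →  A = 180° − 43.8° − 154.875° ≈ -18.6752° ≤ 0, not a valid triangle

C = 25.12° (one solution)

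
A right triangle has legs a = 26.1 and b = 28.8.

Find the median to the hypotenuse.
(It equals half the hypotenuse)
Hypotenuse c = √(a² + b²) = √(681.21 + 829.44) = √1510.65 ≈ 38.8671
Median to hypotenuse = c/2 ≈ 38.8671/2 ≈ 19.4335

Median = 19.43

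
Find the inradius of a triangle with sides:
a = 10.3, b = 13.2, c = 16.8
r = Area/s where s is the semi-perimeter.
s = (10.3 + 13.2 + 16.8)/2 = 40.3/2 = 20.15
Area = √(s(s−a)(s−b)(s−c)) = √(20.15·9.85·6.95·3.35) ≈ √4621.05 ≈ 67.9783
r ≈ 67.9783/20.15 ≈ 3.37361

r = 3.374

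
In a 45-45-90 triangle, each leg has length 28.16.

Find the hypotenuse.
In a 45-45-90 triangle the sides are in ratio 1 : 1 : √2, so hypotenuse = leg·√2.
Hypotenuse = 28.16·√2 ≈ 28.16·1.41421 ≈ 39.8243

Hypotenuse = 28.16√2 = 39.82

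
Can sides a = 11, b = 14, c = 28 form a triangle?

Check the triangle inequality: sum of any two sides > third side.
a + b vs c: 11 + 14 = 25 ≤ 28  ✗
a + c vs b: 11 + 28 = 39 > 14  ✓
b + c vs a: 14 + 28 = 42 > 11  ✓

No: 11 + 14 = 25 is not > 28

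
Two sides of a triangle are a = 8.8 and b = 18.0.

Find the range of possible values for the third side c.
Triangle inequality: |a − b| < c < a + b
|a − b| = |8.8 − 18.0| = 9.2
a + b = 8.8 + 18.0 = 26.8

9.2 < c < 26.8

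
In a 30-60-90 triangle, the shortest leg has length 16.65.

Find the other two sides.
In a 30-60-90 triangle the sides are in ratio 1 : √3 : 2 (short leg : long leg : hypotenuse).
Long leg = 16.65·√3 ≈ 16.65·1.73205 ≈ 28.8386
Hypotenuse = 2·16.65 = 33.3

Long leg = 16.65√3 = 28.84, Hypotenuse = 33.3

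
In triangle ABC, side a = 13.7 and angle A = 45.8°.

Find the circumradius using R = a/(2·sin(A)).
R = a/(2·sin(A)) = 13.7/(2·sin(45.8°))
sin(45.8°) ≈ 0.716911
R ≈ 13.7/(2·0.716911) = 13.7/1.43382 ≈ 9.55489

R = 9.555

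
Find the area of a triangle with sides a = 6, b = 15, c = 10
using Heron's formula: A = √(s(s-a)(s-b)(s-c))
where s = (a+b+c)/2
s = (6 + 15 + 10)/2 = 31/2 = 15.5
s − a = 9.5, s − b = 0.5, s − c = 5.5
s(s−a)(s−b)(s−c) = 15.5·9.5·0.5·5.5 = 404.9375
Area = √404.9375 ≈ 20.1231

s = 15.5, Area = 20.12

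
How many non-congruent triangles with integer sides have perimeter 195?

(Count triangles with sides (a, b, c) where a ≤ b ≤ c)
Let a ≤ b ≤ c with a + b + c = 195. The only binding inequality is a + b > c, i.e. 195 − c > c, so c < 195/2; and c ≥ 195/3 since c is the largest side.
So 65 ≤ c ≤ 97. For each c, b runs from ⌈(195 − c)/2⌉ up to c (then a = 195 − b − c satisfies 1 ≤ a ≤ b automatically), giving c − ⌈(195 − c)/2⌉ + 1 choices.
Summing over c: 1 + 2 + 4 + 5 + … + 47 + 49  (33 terms, c = 65, …, 97) = 817
Check (closed form: nearest integer to p²/48 for even p, (p+3)²/48 for odd p): (195+3)²/48 = 198²/48 = 39204/48 ≈ 816.75 → 817

817 triangles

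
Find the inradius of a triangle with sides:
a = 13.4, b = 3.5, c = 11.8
r = Area/s where s is the semi-perimeter.
s = (13.4 + 3.5 + 11.8)/2 = 28.7/2 = 14.35
Area = √(s(s−a)(s−b)(s−c)) = √(14.35·0.95·10.85·2.55) ≈ √377.177 ≈ 19.4211
r ≈ 19.4211/14.35 ≈ 1.35338

r = 1.353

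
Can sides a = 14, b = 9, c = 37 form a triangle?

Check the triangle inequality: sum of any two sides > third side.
a + b vs c: 14 + 9 = 23 ≤ 37  ✗
a + c vs b: 14 + 37 = 51 > 9  ✓
b + c vs a: 9 + 37 = 46 > 14  ✓

No: 14 + 9 = 23 is not > 37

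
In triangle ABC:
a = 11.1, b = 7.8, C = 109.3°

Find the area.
Two sides and the included angle (SAS): A = ½·a·b·sin(C) = ½·11.1·7.8·sin(109.3°)
sin(109.3°) ≈ 0.943801
A ≈ ½·86.58·0.943801 = 43.29·0.943801 ≈ 40.8571

Area = 40.86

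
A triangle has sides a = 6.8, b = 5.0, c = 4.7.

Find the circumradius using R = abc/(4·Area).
First find the area with Heron's formula.
s = (6.8 + 5.0 + 4.7)/2 = 8.25
Area = √(s(s−a)(s−b)(s−c)) = √(8.25·1.45·3.25·3.55) ≈ √138.017 ≈ 11.7481
abc = 6.8·5.0·4.7 = 159.8
R = abc/(4·Area) ≈ 159.8/(4·11.7481) = 159.8/46.9923 ≈ 3.40056

R = 3.401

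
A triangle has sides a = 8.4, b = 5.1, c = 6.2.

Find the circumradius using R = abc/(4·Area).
First find the area with Heron's formula.
s = (8.4 + 5.1 + 6.2)/2 = 9.85
Area = √(s(s−a)(s−b)(s−c)) = √(9.85·1.45·4.75·3.65) ≈ √247.623 ≈ 15.736
abc = 8.4·5.1·6.2 = 265.608
R = abc/(4·Area) ≈ 265.608/(4·15.736) = 265.608/62.9441 ≈ 4.21974

R = 4.22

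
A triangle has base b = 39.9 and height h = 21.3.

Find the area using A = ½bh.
A = ½·b·h = ½·39.9·21.3 = ½·849.87 = 424.935

Area = 424.935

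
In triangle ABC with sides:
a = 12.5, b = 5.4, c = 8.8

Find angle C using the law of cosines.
c² = a² + b² − 2ab·cos(C)  ⇒  cos(C) = (a² + b² − c²)/(2ab)
cos(C) = (12.5² + 5.4² − 8.8²)/(2·12.5·5.4) = (156.25 + 29.16 − 77.44)/135 = 107.97/135 ≈ 0.799778
C = arccos(0.799778) ≈ 36.8911°

C = 36.89°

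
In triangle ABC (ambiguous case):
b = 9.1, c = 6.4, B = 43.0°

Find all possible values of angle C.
b/sin(B) = c/sin(C)  ⇒  sin(C) = c·sin(B)/b = 6.4·sin(43.0°)/9.1
sin(43.0°) ≈ 0.681998
sin(C) ≈ 6.4·0.681998/9.1 ≈ 4.36479/9.1 ≈ 0.479647
Candidate 1: C₁ = arcsin(0.479647) ≈ 28.6624°  →  A = 180° − 43.0° − 28.6624° ≈ 108.338° > 0, valid
Candidate 2: C₂ = 180° − C₁ ≈ 151.338°  →  A = 180° − 43.0° − 151.338° ≈ -14.3376° ≤ 0, not a valid triangle

C = 28.66° (one solution)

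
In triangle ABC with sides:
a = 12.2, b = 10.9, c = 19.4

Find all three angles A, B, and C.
Law of cosines for each angle (a² = 148.84, b² = 118.81, c² = 376.36):
cos(A) = (b² + c² − a²)/(2bc) = (118.81 + 376.36 − 148.84)/(2·10.9·19.4) = 346.33/422.92 ≈ 0.818902  ⇒  A ≈ 35.025°
cos(B) = (a² + c² − b²)/(2ac) = (148.84 + 376.36 − 118.81)/(2·12.2·19.4) = 406.39/473.36 ≈ 0.858522  ⇒  B ≈ 30.849°
cos(C) = (a² + b² − c²)/(2ab) = (148.84 + 118.81 − 376.36)/(2·12.2·10.9) = -108.71/265.96 ≈ -0.408746  ⇒  C ≈ 114.126°
Check: A + B + C ≈ 180°

A = 35.02°, B = 30.85°, C = 114.1°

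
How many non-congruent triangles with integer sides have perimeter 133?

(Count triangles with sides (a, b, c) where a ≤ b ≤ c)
Let a ≤ b ≤ c with a + b + c = 133. The only binding inequality is a + b > c, i.e. 133 − c > c, so c < 133/2; and c ≥ 133/3 since c is the largest side.
So 45 ≤ c ≤ 66. For each c, b runs from ⌈(133 − c)/2⌉ up to c (then a = 133 − b − c satisfies 1 ≤ a ≤ b automatically), giving c − ⌈(133 − c)/2⌉ + 1 choices.
Summing over c: 2 + 3 + 5 + 6 + … + 32 + 33  (22 terms, c = 45, …, 66) = 385
Check (closed form: nearest integer to p²/48 for even p, (p+3)²/48 for odd p): (133+3)²/48 = 136²/48 = 18496/48 ≈ 385.33 → 385

385 triangles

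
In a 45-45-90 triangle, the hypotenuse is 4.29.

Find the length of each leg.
In a 45-45-90 triangle hypotenuse = leg·√2, so leg = hypotenuse/√2.
Leg = 4.29/√2 ≈ 4.29/1.41421 ≈ 3.03349

Each leg = 3.033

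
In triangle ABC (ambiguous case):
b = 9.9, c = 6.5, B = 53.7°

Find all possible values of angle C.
b/sin(B) = c/sin(C)  ⇒  sin(C) = c·sin(B)/b = 6.5·sin(53.7°)/9.9
sin(53.7°) ≈ 0.805928
sin(C) ≈ 6.5·0.805928/9.9 ≈ 5.23853/9.9 ≈ 0.529145
Candidate 1: C₁ = arcsin(0.529145) ≈ 31.9477°  →  A = 180° − 53.7° − 31.9477° ≈ 94.3523° > 0, valid
Candidate 2: C₂ = 180° − C₁ ≈ 148.052°  →  A = 180° − 53.7° − 148.052° ≈ -21.7523° ≤ 0, not a valid triangle

C = 31.95° (one solution)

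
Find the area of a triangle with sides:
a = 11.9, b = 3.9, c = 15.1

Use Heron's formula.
s = (11.9 + 3.9 + 15.1)/2 = 30.9/2 = 15.45
s − a = 3.55, s − b = 11.55, s − c = 0.35
s(s−a)(s−b)(s−c) = 15.45·3.55·11.55·0.35 ≈ 221.721
Area = √221.721 ≈ 14.8903

Area = 14.89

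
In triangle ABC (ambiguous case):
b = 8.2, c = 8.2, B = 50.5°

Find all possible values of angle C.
b/sin(B) = c/sin(C)  ⇒  sin(C) = c·sin(B)/b = 8.2·sin(50.5°)/8.2
sin(50.5°) ≈ 0.771625
sin(C) ≈ 8.2·0.771625/8.2 ≈ 6.32732/8.2 ≈ 0.771625
Candidate 1: C₁ = arcsin(0.771625) ≈ 50.5°  →  A = 180° − 50.5° − 50.5° ≈ 79° > 0, valid
Candidate 2: C₂ = 180° − C₁ ≈ 129.5°  →  A = 180° − 50.5° − 129.5° ≈ 0° ≤ 0, not a valid triangle

C = 50.5° (one solution)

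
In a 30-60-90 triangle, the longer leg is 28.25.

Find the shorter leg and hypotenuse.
In a 30-60-90 triangle the sides are in ratio 1 : √3 : 2, so short leg = long leg/√3 and hypotenuse = 2·(short leg).
Short leg = 28.25/√3 ≈ 28.25/1.73205 ≈ 16.3101
Hypotenuse = 2·16.3101 ≈ 32.6203

Short leg = 16.31, Hypotenuse = 32.62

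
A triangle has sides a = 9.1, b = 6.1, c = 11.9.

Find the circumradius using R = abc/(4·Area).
First find the area with Heron's formula.
s = (9.1 + 6.1 + 11.9)/2 = 13.55
Area = √(s(s−a)(s−b)(s−c)) = √(13.55·4.45·7.45·1.65) ≈ √741.207 ≈ 27.2251
abc = 9.1·6.1·11.9 = 660.569
R = abc/(4·Area) ≈ 660.569/(4·27.2251) = 660.569/108.9 ≈ 6.0658

R = 6.066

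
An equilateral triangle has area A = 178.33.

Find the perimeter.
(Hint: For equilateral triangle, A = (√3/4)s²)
A = (√3/4)s²  ⇒  s² = 4A/√3 = 4·178.33/√3 = 713.32/1.73205 ≈ 411.835
s ≈ √411.835 ≈ 20.2937
Perimeter = 3s ≈ 3·20.2937 ≈ 60.8812

Perimeter = 60.88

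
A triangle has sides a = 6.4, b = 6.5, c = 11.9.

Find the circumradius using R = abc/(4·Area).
First find the area with Heron's formula.
s = (6.4 + 6.5 + 11.9)/2 = 12.4
Area = √(s(s−a)(s−b)(s−c)) = √(12.4·6·5.9·0.5) ≈ √219.48 ≈ 14.8149
abc = 6.4·6.5·11.9 = 495.04
R = abc/(4·Area) ≈ 495.04/(4·14.8149) = 495.04/59.2594 ≈ 8.35378

R = 8.354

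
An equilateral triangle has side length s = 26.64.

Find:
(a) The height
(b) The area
(a) The height splits the triangle into two 30-60-90 halves: h = s·√3/2 = 26.64·1.73205/2 ≈ 46.1418/2 ≈ 23.0709
(b) Area = (√3/4)·s² = (√3/4)·26.64² = (√3/4)·709.6896 ≈ 0.433013·709.6896 ≈ 307.305

Height = 23.07, Area = 307.3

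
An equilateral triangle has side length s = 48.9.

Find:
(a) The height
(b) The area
(a) The height splits the triangle into two 30-60-90 halves: h = s·√3/2 = 48.9·1.73205/2 ≈ 84.6973/2 ≈ 42.3486
(b) Area = (√3/4)·s² = (√3/4)·48.9² = (√3/4)·2391.21 ≈ 0.433013·2391.21 ≈ 1035.42

Height = 42.35, Area = 1035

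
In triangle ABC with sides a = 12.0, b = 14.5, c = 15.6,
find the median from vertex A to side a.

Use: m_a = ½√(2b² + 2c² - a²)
m_a = ½√(2·14.5² + 2·15.6² − 12.0²) = ½√(2·210.25 + 2·243.36 − 144) = ½√(420.5 + 486.72 − 144) = ½√763.22
√763.22 ≈ 27.6264, so m_a ≈ 13.8132

m_a = 13.81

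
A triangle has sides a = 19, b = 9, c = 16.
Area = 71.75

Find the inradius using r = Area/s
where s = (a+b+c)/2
s = (19 + 9 + 16)/2 = 44/2 = 22
r = Area/s = 71.75/22 ≈ 3.26136

r = 3.261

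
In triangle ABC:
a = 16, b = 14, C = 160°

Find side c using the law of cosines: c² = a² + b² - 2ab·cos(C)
c² = 16² + 14² − 2·16·14·cos(160°)
cos(160°) ≈ -0.939693
c² ≈ 256 + 196 − 448·(-0.939693) ≈ 452 + 420.982 ≈ 872.982
c ≈ √872.982 ≈ 29.5463

c = 29.55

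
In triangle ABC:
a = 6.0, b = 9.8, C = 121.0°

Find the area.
Two sides and the included angle (SAS): A = ½·a·b·sin(C) = ½·6.0·9.8·sin(121.0°)
sin(121.0°) ≈ 0.857167
A ≈ ½·58.8·0.857167 = 29.4·0.857167 ≈ 25.2007

Area = 25.2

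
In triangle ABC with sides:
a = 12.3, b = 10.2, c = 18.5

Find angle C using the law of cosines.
c² = a² + b² − 2ab·cos(C)  ⇒  cos(C) = (a² + b² − c²)/(2ab)
cos(C) = (12.3² + 10.2² − 18.5²)/(2·12.3·10.2) = (151.29 + 104.04 − 342.25)/250.92 = -86.92/250.92 ≈ -0.346405
C = arccos(-0.346405) ≈ 110.268°

C = 110.3°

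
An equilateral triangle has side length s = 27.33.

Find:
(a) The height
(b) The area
(a) The height splits the triangle into two 30-60-90 halves: h = s·√3/2 = 27.33·1.73205/2 ≈ 47.3369/2 ≈ 23.6685
(b) Area = (√3/4)·s² = (√3/4)·27.33² = (√3/4)·746.9289 ≈ 0.433013·746.9289 ≈ 323.43

Height = 23.67, Area = 323.4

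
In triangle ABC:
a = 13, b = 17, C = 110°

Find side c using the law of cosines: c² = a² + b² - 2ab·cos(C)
c² = 13² + 17² − 2·13·17·cos(110°)
cos(110°) ≈ -0.34202
c² ≈ 169 + 289 − 442·(-0.34202) ≈ 458 + 151.173 ≈ 609.173
c ≈ √609.173 ≈ 24.6814

c = 24.68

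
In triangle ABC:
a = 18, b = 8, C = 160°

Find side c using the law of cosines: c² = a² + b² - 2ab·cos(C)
c² = 18² + 8² − 2·18·8·cos(160°)
cos(160°) ≈ -0.939693
c² ≈ 324 + 64 − 288·(-0.939693) ≈ 388 + 270.631 ≈ 658.631
c ≈ √658.631 ≈ 25.6638

c = 25.66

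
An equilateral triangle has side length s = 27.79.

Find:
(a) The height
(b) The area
(a) The height splits the triangle into two 30-60-90 halves: h = s·√3/2 = 27.79·1.73205/2 ≈ 48.1337/2 ≈ 24.0668
(b) Area = (√3/4)·s² = (√3/4)·27.79² = (√3/4)·772.2841 ≈ 0.433013·772.2841 ≈ 334.409

Height = 24.07, Area = 334.4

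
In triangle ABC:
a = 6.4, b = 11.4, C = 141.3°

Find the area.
Two sides and the included angle (SAS): A = ½·a·b·sin(C) = ½·6.4·11.4·sin(141.3°)
sin(141.3°) ≈ 0.625243
A ≈ ½·72.96·0.625243 = 36.48·0.625243 ≈ 22.8089

Area = 22.81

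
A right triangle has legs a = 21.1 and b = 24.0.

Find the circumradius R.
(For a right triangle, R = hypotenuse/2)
Hypotenuse c = √(a² + b²) = √(445.21 + 576) = √1021.21 ≈ 31.9564
R = c/2 ≈ 31.9564/2 ≈ 15.9782

R = 15.98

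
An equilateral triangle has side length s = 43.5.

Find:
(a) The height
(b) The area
(a) The height splits the triangle into two 30-60-90 halves: h = s·√3/2 = 43.5·1.73205/2 ≈ 75.3442/2 ≈ 37.6721
(b) Area = (√3/4)·s² = (√3/4)·43.5² = (√3/4)·1892.25 ≈ 0.433013·1892.25 ≈ 819.368

Height = 37.67, Area = 819.4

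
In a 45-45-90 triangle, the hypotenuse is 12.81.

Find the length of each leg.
In a 45-45-90 triangle hypotenuse = leg·√2, so leg = hypotenuse/√2.
Leg = 12.81/√2 ≈ 12.81/1.41421 ≈ 9.05804

Each leg = 9.058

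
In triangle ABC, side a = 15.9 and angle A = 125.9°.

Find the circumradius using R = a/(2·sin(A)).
R = a/(2·sin(A)) = 15.9/(2·sin(125.9°))
sin(125.9°) ≈ 0.810042
R ≈ 15.9/(2·0.810042) = 15.9/1.62008 ≈ 9.81431

R = 9.814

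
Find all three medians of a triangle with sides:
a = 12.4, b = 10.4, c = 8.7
Median formula: m_a = ½√(2b² + 2c² − a²) (and cyclically). a² = 153.76, b² = 108.16, c² = 75.69.
m_a = ½√(2·108.16 + 2·75.69 − 153.76) = ½√213.94 ≈ ½·14.6267 ≈ 7.31334
m_b = ½√(2·153.76 + 2·75.69 − 108.16) = ½√350.74 ≈ ½·18.7281 ≈ 9.36403
m_c = ½√(2·153.76 + 2·108.16 − 75.69) = ½√448.15 ≈ ½·21.1696 ≈ 10.5848

m_a = 7.313, m_b = 9.364, m_c = 10.58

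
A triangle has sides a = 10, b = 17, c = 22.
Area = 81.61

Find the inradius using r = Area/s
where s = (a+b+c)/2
s = (10 + 17 + 22)/2 = 49/2 = 24.5
r = Area/s = 81.61/24.5 ≈ 3.33102

r = 3.331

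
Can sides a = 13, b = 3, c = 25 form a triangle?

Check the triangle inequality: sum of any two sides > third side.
a + b vs c: 13 + 3 = 16 ≤ 25  ✗
a + c vs b: 13 + 25 = 38 > 3  ✓
b + c vs a: 3 + 25 = 28 > 13  ✓

No: 13 + 3 = 16 is not > 25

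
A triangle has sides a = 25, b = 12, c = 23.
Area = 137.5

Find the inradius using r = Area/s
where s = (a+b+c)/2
s = (25 + 12 + 23)/2 = 60/2 = 30
r = Area/s = 137.5/30 ≈ 4.58333

r = 4.583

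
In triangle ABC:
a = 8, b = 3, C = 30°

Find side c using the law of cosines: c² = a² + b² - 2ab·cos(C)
c² = 8² + 3² − 2·8·3·cos(30°)
cos(30°) ≈ 0.866025
c² ≈ 64 + 9 − 48·(0.866025) ≈ 73 − 41.5692 ≈ 31.4308
c ≈ √31.4308 ≈ 5.60632

c = 5.606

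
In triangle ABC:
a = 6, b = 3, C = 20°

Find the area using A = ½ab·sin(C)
A = ½·a·b·sin(C) = ½·6·3·sin(20°)
sin(20°) ≈ 0.34202
A ≈ ½·18·0.34202 = 9·0.34202 ≈ 3.07818

Area = 3.078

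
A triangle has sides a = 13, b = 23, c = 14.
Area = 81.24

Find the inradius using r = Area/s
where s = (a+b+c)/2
s = (13 + 23 + 14)/2 = 50/2 = 25
r = Area/s = 81.24/25 ≈ 3.2496

r = 3.25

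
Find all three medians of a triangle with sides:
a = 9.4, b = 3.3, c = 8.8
Median formula: m_a = ½√(2b² + 2c² − a²) (and cyclically). a² = 88.36, b² = 10.89, c² = 77.44.
m_a = ½√(2·10.89 + 2·77.44 − 88.36) = ½√88.3 ≈ ½·9.39681 ≈ 4.6984
m_b = ½√(2·88.36 + 2·77.44 − 10.89) = ½√320.71 ≈ ½·17.9084 ≈ 8.95419
m_c = ½√(2·88.36 + 2·10.89 − 77.44) = ½√121.06 ≈ ½·11.0027 ≈ 5.50136

m_a = 4.698, m_b = 8.954, m_c = 5.501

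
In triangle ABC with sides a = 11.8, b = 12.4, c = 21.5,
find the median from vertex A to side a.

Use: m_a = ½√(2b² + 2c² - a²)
m_a = ½√(2·12.4² + 2·21.5² − 11.8²) = ½√(2·153.76 + 2·462.25 − 139.24) = ½√(307.52 + 924.5 − 139.24) = ½√1092.78
√1092.78 ≈ 33.0572, so m_a ≈ 16.5286

m_a = 16.53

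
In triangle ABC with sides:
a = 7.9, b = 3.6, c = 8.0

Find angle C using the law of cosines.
c² = a² + b² − 2ab·cos(C)  ⇒  cos(C) = (a² + b² − c²)/(2ab)
cos(C) = (7.9² + 3.6² − 8.0²)/(2·7.9·3.6) = (62.41 + 12.96 − 64)/56.88 = 11.37/56.88 ≈ 0.199895
C = arccos(0.199895) ≈ 78.4692°

C = 78.47°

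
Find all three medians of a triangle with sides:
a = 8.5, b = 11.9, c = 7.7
Median formula: m_a = ½√(2b² + 2c² − a²) (and cyclically). a² = 72.25, b² = 141.61, c² = 59.29.
m_a = ½√(2·141.61 + 2·59.29 − 72.25) = ½√329.55 ≈ ½·18.1535 ≈ 9.07676
m_b = ½√(2·72.25 + 2·59.29 − 141.61) = ½√121.47 ≈ ½·11.0213 ≈ 5.51067
m_c = ½√(2·72.25 + 2·141.61 − 59.29) = ½√368.43 ≈ ½·19.1945 ≈ 9.59727

m_a = 9.077, m_b = 5.511, m_c = 9.597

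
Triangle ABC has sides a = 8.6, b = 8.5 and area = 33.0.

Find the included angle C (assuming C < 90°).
Area = ½·a·b·sin(C)  ⇒  sin(C) = 2·Area/(a·b) = 2·33.0/(8.6·8.5) = 66/73.1 ≈ 0.902873
C = arcsin(0.902873) ≈ 64.5383° (taking the acute solution since C < 90°)

C = 64.54°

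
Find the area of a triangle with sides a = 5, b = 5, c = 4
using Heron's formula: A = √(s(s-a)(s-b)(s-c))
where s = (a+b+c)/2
s = (5 + 5 + 4)/2 = 14/2 = 7
s − a = 2, s − b = 2, s − c = 3
s(s−a)(s−b)(s−c) = 7·2·2·3 = 84
Area = √84 ≈ 9.16515

s = 7.0, Area = 9.165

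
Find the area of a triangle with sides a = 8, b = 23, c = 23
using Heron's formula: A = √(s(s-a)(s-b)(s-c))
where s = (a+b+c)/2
s = (8 + 23 + 23)/2 = 54/2 = 27
s − a = 19, s − b = 4, s − c = 4
s(s−a)(s−b)(s−c) = 27·19·4·4 = 8208
Area = √8208 ≈ 90.598

s = 27.0, Area = 90.6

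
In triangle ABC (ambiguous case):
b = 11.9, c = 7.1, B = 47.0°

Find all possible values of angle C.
b/sin(B) = c/sin(C)  ⇒  sin(C) = c·sin(B)/b = 7.1·sin(47.0°)/11.9
sin(47.0°) ≈ 0.731354
sin(C) ≈ 7.1·0.731354/11.9 ≈ 5.19261/11.9 ≈ 0.436354
Candidate 1: C₁ = arcsin(0.436354) ≈ 25.8715°  →  A = 180° − 47.0° − 25.8715° ≈ 107.129° > 0, valid
Candidate 2: C₂ = 180° − C₁ ≈ 154.129°  →  A = 180° − 47.0° − 154.129° ≈ -21.1285° ≤ 0, not a valid triangle

C = 25.87° (one solution)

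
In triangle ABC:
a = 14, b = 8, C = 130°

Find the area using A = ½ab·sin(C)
A = ½·a·b·sin(C) = ½·14·8·sin(130°)
sin(130°) ≈ 0.766044
A ≈ ½·112·0.766044 = 56·0.766044 ≈ 42.8985

Area = 42.9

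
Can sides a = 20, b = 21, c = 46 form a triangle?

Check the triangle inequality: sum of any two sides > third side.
a + b vs c: 20 + 21 = 41 ≤ 46  ✗
a + c vs b: 20 + 46 = 66 > 21  ✓
b + c vs a: 21 + 46 = 67 > 20  ✓

No: 20 + 21 = 41 is not > 46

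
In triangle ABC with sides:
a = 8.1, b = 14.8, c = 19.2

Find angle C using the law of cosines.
c² = a² + b² − 2ab·cos(C)  ⇒  cos(C) = (a² + b² − c²)/(2ab)
cos(C) = (8.1² + 14.8² − 19.2²)/(2·8.1·14.8) = (65.61 + 219.04 − 368.64)/239.76 = -83.99/239.76 ≈ -0.350309
C = arccos(-0.350309) ≈ 110.506°

C = 110.5°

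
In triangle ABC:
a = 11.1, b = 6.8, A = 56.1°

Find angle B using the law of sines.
a/sin(A) = b/sin(B)  ⇒  sin(B) = b·sin(A)/a = 6.8·sin(56.1°)/11.1
sin(56.1°) ≈ 0.830012
sin(B) ≈ 6.8·0.830012/11.1 ≈ 5.64408/11.1 ≈ 0.508476
B = arcsin(0.508476) ≈ 30.5624°
(Since b ≤ a we need B ≤ A, so the obtuse alternative 180° − 30.5624° ≈ 149.438° is rejected.)

B = 30.56°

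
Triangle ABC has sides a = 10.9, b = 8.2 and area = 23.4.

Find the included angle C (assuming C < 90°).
Area = ½·a·b·sin(C)  ⇒  sin(C) = 2·Area/(a·b) = 2·23.4/(10.9·8.2) = 46.8/89.38 ≈ 0.523607
C = arcsin(0.523607) ≈ 31.5745° (taking the acute solution since C < 90°)

C = 31.57°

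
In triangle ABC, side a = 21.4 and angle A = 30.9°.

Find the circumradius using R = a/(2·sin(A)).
R = a/(2·sin(A)) = 21.4/(2·sin(30.9°))
sin(30.9°) ≈ 0.513541
R ≈ 21.4/(2·0.513541) = 21.4/1.02708 ≈ 20.8357

R = 20.84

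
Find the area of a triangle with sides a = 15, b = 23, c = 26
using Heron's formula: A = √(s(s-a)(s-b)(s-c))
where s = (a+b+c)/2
s = (15 + 23 + 26)/2 = 64/2 = 32
s − a = 17, s − b = 9, s − c = 6
s(s−a)(s−b)(s−c) = 32·17·9·6 = 29376
Area = √29376 ≈ 171.394

s = 32.0, Area = 171.4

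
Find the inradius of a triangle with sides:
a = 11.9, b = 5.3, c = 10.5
r = Area/s where s is the semi-perimeter.
s = (11.9 + 5.3 + 10.5)/2 = 27.7/2 = 13.85
Area = √(s(s−a)(s−b)(s−c)) = √(13.85·1.95·8.55·3.35) ≈ √773.562 ≈ 27.813
r ≈ 27.813/13.85 ≈ 2.00816

r = 2.008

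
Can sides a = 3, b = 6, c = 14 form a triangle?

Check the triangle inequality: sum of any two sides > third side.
a + b vs c: 3 + 6 = 9 ≤ 14  ✗
a + c vs b: 3 + 14 = 17 > 6  ✓
b + c vs a: 6 + 14 = 20 > 3  ✓

No: 3 + 6 = 9 is not > 14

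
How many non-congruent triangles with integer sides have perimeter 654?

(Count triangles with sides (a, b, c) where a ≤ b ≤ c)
Let a ≤ b ≤ c with a + b + c = 654. The only binding inequality is a + b > c, i.e. 654 − c > c, so c < 654/2; and c ≥ 654/3 since c is the largest side.
So 218 ≤ c ≤ 326. For each c, b runs from ⌈(654 − c)/2⌉ up to c (then a = 654 − b − c satisfies 1 ≤ a ≤ b automatically), giving c − ⌈(654 − c)/2⌉ + 1 choices.
Summing over c: 1 + 2 + 4 + 5 + … + 161 + 163  (109 terms, c = 218, …, 326) = 8911
Check (closed form: nearest integer to p²/48 for even p, (p+3)²/48 for odd p): 654²/48 = 427716/48 ≈ 8910.75 → 8911

8911 triangles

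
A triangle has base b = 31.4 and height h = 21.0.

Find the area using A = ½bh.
A = ½·b·h = ½·31.4·21.0 = ½·659.4 = 329.7

Area = 329.7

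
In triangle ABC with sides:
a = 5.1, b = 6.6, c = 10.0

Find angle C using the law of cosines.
c² = a² + b² − 2ab·cos(C)  ⇒  cos(C) = (a² + b² − c²)/(2ab)
cos(C) = (5.1² + 6.6² − 10.0²)/(2·5.1·6.6) = (26.01 + 43.56 − 100)/67.32 = -30.43/67.32 ≈ -0.45202
C = arccos(-0.45202) ≈ 116.873°

C = 116.9°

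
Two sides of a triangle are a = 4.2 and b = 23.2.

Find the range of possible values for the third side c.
Triangle inequality: |a − b| < c < a + b
|a − b| = |4.2 − 23.2| = 19
a + b = 4.2 + 23.2 = 27.4

19 < c < 27.4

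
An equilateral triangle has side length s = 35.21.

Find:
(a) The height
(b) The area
(a) The height splits the triangle into two 30-60-90 halves: h = s·√3/2 = 35.21·1.73205/2 ≈ 60.9855/2 ≈ 30.4928
(b) Area = (√3/4)·s² = (√3/4)·35.21² = (√3/4)·1239.7441 ≈ 0.433013·1239.7441 ≈ 536.825

Height = 30.49, Area = 536.8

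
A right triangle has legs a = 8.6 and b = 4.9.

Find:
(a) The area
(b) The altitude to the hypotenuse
(a) The legs are perpendicular, so Area = ½·a·b = ½·8.6·4.9 = ½·42.14 = 21.07
(b) Hypotenuse c = √(a² + b²) = √(73.96 + 24.01) = √97.97 ≈ 9.89798
    Area = ½·c·h_c  ⇒  h_c = 2·Area/c = 42.14/9.89798 ≈ 4.25743

Area = 21.07, h_c = 4.257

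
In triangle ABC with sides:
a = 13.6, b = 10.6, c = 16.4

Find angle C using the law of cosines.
c² = a² + b² − 2ab·cos(C)  ⇒  cos(C) = (a² + b² − c²)/(2ab)
cos(C) = (13.6² + 10.6² − 16.4²)/(2·13.6·10.6) = (184.96 + 112.36 − 268.96)/288.32 = 28.36/288.32 ≈ 0.0983629
C = arccos(0.0983629) ≈ 84.3551°

C = 84.36°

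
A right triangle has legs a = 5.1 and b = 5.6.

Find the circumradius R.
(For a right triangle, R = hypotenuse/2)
Hypotenuse c = √(a² + b²) = √(26.01 + 31.36) = √57.37 ≈ 7.5743
R = c/2 ≈ 7.5743/2 ≈ 3.78715

R = 3.787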